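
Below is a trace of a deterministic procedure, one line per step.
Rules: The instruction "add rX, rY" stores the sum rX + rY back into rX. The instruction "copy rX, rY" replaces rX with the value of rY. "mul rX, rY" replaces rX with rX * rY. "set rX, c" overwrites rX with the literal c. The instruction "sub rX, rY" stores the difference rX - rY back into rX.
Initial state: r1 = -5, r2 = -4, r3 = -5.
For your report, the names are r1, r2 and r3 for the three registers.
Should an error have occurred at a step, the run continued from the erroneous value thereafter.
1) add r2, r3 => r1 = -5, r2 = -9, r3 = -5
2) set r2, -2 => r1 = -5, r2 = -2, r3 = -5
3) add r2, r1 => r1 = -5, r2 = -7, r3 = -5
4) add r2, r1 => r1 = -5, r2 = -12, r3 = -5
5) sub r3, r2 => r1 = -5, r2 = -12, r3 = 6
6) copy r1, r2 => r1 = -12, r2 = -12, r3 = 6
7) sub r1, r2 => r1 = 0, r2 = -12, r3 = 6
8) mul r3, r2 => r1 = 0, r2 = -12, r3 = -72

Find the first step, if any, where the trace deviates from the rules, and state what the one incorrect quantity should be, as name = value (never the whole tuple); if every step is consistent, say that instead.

step 5, r3 = 7

1. r2 = -4 + -5 = -9 (exactly as logged)
2. r2 = -2 (exactly as logged)
3. r2 = -2 + -5 = -7 (exactly as logged)
4. r2 = -7 + -5 = -12 (checks out)
5. r3 = -5 - -12 = 7 (the recorded entry deviates here)
First incorrect step: 5; the correct value is r3 = 7.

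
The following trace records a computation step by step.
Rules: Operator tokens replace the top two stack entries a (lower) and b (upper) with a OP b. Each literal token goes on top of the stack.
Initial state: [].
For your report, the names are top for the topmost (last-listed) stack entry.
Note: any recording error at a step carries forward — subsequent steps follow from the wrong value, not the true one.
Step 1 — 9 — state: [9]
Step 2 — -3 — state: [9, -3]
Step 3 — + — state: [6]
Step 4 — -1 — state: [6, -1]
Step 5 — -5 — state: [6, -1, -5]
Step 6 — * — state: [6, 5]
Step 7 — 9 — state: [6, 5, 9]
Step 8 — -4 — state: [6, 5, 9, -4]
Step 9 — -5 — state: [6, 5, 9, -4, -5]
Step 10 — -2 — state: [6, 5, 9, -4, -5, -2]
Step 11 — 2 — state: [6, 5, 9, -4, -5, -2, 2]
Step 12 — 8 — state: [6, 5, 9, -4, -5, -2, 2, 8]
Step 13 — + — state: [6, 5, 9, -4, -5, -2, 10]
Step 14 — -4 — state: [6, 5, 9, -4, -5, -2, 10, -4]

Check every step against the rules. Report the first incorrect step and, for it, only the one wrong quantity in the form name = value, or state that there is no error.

step 1: push 9: top = 9 -> confirmed correct
step 2: push -3: top = -3 -> consistent with the trace
step 3: 9 + -3 = 6 -> same as recorded
step 4: push -1: top = -1 -> in agreement
step 5: push -5: top = -5 -> confirmed correct
step 6: -1 * -5 = 5 -> matches
step 7: push 9: top = 9 -> consistent with the trace
step 8: push -4: top = -4 -> agrees with the trace
step 9: push -5: top = -5 -> matches
step 10: push -2: top = -2 -> in agreement
step 11: push 2: top = 2 -> checks out
step 12: push 8: top = 8 -> checks out
step 13: 2 + 8 = 10 -> same as recorded
step 14: push -4: top = -4 -> consistent with the trace
The whole run recomputes cleanly — no discrepancies.

no error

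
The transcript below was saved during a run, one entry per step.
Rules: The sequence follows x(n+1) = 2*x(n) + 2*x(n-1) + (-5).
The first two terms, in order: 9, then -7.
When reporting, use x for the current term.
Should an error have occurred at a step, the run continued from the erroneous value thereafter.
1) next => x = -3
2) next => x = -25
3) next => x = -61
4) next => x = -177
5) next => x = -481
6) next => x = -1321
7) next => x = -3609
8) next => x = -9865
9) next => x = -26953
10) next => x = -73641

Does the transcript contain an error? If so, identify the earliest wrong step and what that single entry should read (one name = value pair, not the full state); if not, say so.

step 1, x = -1

1. x = 2*(-7) + (2)*(9) + (-5) = -1 (this is not what the transcript shows)
Conclusion: step 1 carries the first error; the entry should be x = -1.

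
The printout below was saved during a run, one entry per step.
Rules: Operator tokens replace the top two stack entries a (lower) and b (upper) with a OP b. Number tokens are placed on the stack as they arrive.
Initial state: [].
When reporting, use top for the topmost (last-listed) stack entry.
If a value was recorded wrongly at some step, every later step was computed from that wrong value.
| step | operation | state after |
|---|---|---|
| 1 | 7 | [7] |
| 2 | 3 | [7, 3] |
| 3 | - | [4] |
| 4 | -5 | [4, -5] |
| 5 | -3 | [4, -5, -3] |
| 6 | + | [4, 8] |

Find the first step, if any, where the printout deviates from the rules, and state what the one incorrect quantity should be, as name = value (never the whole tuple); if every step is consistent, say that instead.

Recomputing the run from the initial state:
step 1: [7]
step 2: [7, 3]
step 3: [4]
step 4: [4, -5]
step 5: [4, -5, -3]
step 6: [4, -8]
The first disagreement with the printout is at step 6, where the value should be top = -8.

step 6, top = -8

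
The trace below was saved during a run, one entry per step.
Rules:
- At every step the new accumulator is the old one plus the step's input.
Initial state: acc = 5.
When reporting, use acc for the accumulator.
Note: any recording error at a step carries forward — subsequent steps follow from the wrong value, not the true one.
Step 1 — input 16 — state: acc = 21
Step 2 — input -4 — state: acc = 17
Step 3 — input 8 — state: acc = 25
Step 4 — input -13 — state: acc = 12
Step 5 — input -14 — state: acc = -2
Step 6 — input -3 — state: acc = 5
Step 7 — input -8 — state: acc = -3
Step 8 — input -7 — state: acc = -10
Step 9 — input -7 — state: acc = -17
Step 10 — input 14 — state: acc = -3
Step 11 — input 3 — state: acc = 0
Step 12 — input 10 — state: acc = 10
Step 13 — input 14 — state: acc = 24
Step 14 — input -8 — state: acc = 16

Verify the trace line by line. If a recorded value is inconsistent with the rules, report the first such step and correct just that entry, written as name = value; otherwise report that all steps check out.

Step 1: acc = 5 + 16 = 21 — agrees with the trace.
Step 2: acc = 21 + -4 = 17 — consistent with the trace.
Step 3: acc = 17 + 8 = 25 — same as recorded.
Step 4: acc = 25 + -13 = 12 — matches.
Step 5: acc = 12 + -14 = -2 — agrees with the trace.
Step 6: acc = -2 + -3 = -5 — the trace has a different value.
The earliest wrong entry is at step 6: it should read acc = -5.

step 6, acc = -5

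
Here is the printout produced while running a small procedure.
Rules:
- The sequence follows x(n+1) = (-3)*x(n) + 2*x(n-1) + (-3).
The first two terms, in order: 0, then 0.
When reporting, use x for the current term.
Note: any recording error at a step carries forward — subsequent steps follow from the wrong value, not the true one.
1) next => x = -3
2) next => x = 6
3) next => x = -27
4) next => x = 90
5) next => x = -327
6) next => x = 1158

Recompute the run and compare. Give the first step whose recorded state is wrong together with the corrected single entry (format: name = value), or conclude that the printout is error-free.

no error

1. x = -3*(0) + (2)*(0) + (-3) = -3 (in agreement)
2. x = -3*(-3) + (2)*(0) + (-3) = 6 (agrees with the printout)
3. x = -3*(6) + (2)*(-3) + (-3) = -27 (checks out)
4. x = -3*(-27) + (2)*(6) + (-3) = 90 (confirmed correct)
5. x = -3*(90) + (2)*(-27) + (-3) = -327 (agrees with the printout)
6. x = -3*(-327) + (2)*(90) + (-3) = 1158 (in agreement)
The whole run recomputes cleanly — no discrepancies.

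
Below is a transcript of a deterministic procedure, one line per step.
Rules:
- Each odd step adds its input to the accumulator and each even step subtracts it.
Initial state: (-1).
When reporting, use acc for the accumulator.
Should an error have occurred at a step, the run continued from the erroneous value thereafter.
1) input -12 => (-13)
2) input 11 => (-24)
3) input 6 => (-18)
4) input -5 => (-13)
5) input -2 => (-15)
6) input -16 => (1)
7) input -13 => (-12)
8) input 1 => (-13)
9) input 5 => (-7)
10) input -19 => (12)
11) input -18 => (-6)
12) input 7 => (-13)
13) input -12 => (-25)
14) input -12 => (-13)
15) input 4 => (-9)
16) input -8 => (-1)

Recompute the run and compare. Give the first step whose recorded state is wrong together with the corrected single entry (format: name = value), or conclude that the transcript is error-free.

step 9, acc = -8

step 1: acc = -1 + -12 = -13 -> checks out
step 2: acc = -13 - 11 = -24 -> checks out
step 3: acc = -24 + 6 = -18 -> consistent with the transcript
step 4: acc = -18 - -5 = -13 -> agrees with the transcript
step 5: acc = -13 + -2 = -15 -> same as recorded
step 6: acc = -15 - -16 = 1 -> consistent with the transcript
step 7: acc = 1 + -13 = -12 -> in agreement
step 8: acc = -12 - 1 = -13 -> checks out
step 9: acc = -13 + 5 = -8 -> a discrepancy with the transcript
That makes step 9 the first incorrect line — acc = -8 is what it should show.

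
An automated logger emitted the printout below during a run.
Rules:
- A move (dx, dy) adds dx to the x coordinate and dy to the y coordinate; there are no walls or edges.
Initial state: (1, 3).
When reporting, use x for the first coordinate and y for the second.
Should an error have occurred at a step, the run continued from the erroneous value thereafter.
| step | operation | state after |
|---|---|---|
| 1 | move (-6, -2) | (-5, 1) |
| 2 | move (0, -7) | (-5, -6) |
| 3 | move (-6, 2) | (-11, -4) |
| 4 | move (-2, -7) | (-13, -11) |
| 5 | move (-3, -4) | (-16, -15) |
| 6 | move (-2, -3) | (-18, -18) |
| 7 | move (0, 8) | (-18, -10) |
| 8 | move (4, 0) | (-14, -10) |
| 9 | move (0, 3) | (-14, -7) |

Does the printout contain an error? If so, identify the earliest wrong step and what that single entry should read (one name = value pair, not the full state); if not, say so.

no error

step 1: x = 1 + (-6) = -5, y = 3 + (-2) = 1 -> matches
step 2: x = -5 + (0) = -5, y = 1 + (-7) = -6 -> exactly as logged
step 3: x = -5 + (-6) = -11, y = -6 + (2) = -4 -> matches
step 4: x = -11 + (-2) = -13, y = -4 + (-7) = -11 -> exactly as logged
step 5: x = -13 + (-3) = -16, y = -11 + (-4) = -15 -> confirmed correct
step 6: x = -16 + (-2) = -18, y = -15 + (-3) = -18 -> same as recorded
step 7: x = -18 + (0) = -18, y = -18 + (8) = -10 -> consistent with the printout
step 8: x = -18 + (4) = -14, y = -10 + (0) = -10 -> matches
step 9: x = -14 + (0) = -14, y = -10 + (3) = -7 -> matches
No step deviates from the rules.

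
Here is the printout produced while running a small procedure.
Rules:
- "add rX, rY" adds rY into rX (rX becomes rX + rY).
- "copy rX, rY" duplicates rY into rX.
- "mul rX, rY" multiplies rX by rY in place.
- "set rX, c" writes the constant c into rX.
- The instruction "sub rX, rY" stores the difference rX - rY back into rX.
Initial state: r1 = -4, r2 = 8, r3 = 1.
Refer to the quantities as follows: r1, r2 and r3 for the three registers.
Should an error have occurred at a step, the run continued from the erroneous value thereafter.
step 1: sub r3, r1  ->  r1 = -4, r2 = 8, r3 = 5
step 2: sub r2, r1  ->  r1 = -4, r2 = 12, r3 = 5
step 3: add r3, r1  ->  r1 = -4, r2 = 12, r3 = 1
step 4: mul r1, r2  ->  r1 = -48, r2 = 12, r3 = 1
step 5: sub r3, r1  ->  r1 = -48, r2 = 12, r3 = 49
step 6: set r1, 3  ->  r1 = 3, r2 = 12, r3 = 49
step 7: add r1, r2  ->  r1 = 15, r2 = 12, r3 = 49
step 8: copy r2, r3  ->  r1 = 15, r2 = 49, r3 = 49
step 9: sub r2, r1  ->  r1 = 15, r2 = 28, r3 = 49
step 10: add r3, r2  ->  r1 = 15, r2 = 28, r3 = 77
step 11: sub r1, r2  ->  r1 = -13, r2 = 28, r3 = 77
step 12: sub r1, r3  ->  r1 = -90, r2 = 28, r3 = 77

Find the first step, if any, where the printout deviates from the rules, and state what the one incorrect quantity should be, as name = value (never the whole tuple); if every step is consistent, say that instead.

step 9, r2 = 34

Recomputing the run from the initial state:
step 1: r1 = -4, r2 = 8, r3 = 5
step 2: r1 = -4, r2 = 12, r3 = 5
step 3: r1 = -4, r2 = 12, r3 = 1
step 4: r1 = -48, r2 = 12, r3 = 1
step 5: r1 = -48, r2 = 12, r3 = 49
step 6: r1 = 3, r2 = 12, r3 = 49
step 7: r1 = 15, r2 = 12, r3 = 49
step 8: r1 = 15, r2 = 49, r3 = 49
step 9: r1 = 15, r2 = 34, r3 = 49
step 10: r1 = 15, r2 = 34, r3 = 83
step 11: r1 = -19, r2 = 34, r3 = 83
step 12: r1 = -102, r2 = 34, r3 = 83
The first disagreement with the printout is at step 9, where the value should be r2 = 34.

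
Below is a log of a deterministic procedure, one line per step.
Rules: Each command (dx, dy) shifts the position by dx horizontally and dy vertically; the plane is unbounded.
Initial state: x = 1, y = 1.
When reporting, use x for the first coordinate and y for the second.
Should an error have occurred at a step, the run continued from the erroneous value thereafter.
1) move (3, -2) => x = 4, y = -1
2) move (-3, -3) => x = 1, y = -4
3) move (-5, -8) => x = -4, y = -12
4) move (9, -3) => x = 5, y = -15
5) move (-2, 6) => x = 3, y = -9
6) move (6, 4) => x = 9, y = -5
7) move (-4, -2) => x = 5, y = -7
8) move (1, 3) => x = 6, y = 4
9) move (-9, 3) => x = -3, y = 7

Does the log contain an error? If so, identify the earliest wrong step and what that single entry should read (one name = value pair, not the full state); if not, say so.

Recomputing the run from the initial state:
step 1: x = 4, y = -1
step 2: x = 1, y = -4
step 3: x = -4, y = -12
step 4: x = 5, y = -15
step 5: x = 3, y = -9
step 6: x = 9, y = -5
step 7: x = 5, y = -7
step 8: x = 6, y = -4
step 9: x = -3, y = -1
The first disagreement with the log is at step 8, where the value should be y = -4.

step 8, y = -4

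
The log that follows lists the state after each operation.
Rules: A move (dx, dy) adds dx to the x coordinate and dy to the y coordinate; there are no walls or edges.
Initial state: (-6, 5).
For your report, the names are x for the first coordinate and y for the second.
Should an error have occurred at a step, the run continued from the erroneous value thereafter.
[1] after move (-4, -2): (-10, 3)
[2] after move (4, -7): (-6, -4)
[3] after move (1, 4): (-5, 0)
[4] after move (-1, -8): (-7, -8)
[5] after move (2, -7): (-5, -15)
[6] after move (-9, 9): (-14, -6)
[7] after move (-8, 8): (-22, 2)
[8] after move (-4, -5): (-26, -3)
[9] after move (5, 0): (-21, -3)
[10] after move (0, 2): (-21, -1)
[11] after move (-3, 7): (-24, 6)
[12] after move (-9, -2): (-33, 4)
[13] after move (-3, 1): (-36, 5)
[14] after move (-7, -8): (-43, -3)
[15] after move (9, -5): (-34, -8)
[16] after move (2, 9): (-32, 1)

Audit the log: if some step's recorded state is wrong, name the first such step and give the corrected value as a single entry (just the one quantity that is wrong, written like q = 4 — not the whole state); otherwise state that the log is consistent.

step 4, x = -6

Recomputing the run from the initial state:
step 1: x = -10, y = 3
step 2: x = -6, y = -4
step 3: x = -5, y = 0
step 4: x = -6, y = -8
step 5: x = -4, y = -15
step 6: x = -13, y = -6
step 7: x = -21, y = 2
step 8: x = -25, y = -3
step 9: x = -20, y = -3
step 10: x = -20, y = -1
step 11: x = -23, y = 6
step 12: x = -32, y = 4
step 13: x = -35, y = 5
step 14: x = -42, y = -3
step 15: x = -33, y = -8
step 16: x = -31, y = 1
The first disagreement with the log is at step 4, where the value should be x = -6.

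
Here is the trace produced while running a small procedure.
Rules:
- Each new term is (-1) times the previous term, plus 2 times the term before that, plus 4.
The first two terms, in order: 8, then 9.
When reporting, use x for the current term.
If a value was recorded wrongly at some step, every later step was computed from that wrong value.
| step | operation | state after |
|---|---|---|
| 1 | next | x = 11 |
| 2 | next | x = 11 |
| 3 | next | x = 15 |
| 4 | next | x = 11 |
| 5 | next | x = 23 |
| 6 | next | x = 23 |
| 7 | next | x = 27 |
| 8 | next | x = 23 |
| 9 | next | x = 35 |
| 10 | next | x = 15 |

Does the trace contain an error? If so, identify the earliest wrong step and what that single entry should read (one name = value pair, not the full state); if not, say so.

Recomputing the run from the initial state:
step 1: x = 11
step 2: x = 11
step 3: x = 15
step 4: x = 11
step 5: x = 23
step 6: x = 3
step 7: x = 47
step 8: x = -37
step 9: x = 135
step 10: x = -205
The first disagreement with the trace is at step 6, where the value should be x = 3.

step 6, x = 3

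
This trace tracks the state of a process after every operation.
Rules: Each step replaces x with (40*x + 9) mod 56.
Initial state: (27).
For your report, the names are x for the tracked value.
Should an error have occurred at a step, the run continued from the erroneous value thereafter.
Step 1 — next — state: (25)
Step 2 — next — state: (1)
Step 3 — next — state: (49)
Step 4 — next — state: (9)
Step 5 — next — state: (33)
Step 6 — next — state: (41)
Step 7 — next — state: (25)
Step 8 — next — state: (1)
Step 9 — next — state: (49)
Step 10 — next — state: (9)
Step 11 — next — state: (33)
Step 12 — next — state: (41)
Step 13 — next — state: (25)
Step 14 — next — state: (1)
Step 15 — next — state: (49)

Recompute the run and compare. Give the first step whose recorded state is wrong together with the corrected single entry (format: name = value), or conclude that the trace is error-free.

no error

1. x = (40*27 + 9) mod 56 = 25 (exactly as logged)
2. x = (40*25 + 9) mod 56 = 1 (exactly as logged)
3. x = (40*1 + 9) mod 56 = 49 (confirmed correct)
4. x = (40*49 + 9) mod 56 = 9 (agrees with the trace)
5. x = (40*9 + 9) mod 56 = 33 (checks out)
6. x = (40*33 + 9) mod 56 = 41 (no discrepancy)
7. x = (40*41 + 9) mod 56 = 25 (matches)
8. x = (40*25 + 9) mod 56 = 1 (exactly as logged)
9. x = (40*1 + 9) mod 56 = 49 (agrees with the trace)
10. x = (40*49 + 9) mod 56 = 9 (matches)
11. x = (40*9 + 9) mod 56 = 33 (checks out)
12. x = (40*33 + 9) mod 56 = 41 (no discrepancy)
13. x = (40*41 + 9) mod 56 = 25 (checks out)
14. x = (40*25 + 9) mod 56 = 1 (no discrepancy)
15. x = (40*1 + 9) mod 56 = 49 (checks out)
Each recorded entry agrees with the recomputation.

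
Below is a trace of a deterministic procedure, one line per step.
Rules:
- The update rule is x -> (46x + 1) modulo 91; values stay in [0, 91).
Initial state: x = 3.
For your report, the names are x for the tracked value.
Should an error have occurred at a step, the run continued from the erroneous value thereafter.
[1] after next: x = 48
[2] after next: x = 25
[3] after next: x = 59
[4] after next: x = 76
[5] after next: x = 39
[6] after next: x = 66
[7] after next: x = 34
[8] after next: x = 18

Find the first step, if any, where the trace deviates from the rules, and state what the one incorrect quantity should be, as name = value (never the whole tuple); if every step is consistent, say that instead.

no error

Recomputing the run from the initial state:
step 1: x = 48
step 2: x = 25
step 3: x = 59
step 4: x = 76
step 5: x = 39
step 6: x = 66
step 7: x = 34
step 8: x = 18
This matches the trace at every step.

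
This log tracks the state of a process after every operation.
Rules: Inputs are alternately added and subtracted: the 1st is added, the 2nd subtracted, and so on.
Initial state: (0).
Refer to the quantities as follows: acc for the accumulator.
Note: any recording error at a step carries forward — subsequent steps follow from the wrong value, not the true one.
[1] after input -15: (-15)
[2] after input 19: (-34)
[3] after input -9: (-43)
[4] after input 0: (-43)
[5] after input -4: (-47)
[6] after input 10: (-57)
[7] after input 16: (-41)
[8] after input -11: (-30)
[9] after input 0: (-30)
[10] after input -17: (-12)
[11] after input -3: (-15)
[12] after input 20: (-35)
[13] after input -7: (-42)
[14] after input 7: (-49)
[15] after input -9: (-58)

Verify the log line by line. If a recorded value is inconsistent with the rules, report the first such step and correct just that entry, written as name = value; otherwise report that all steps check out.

Step 1: acc = 0 + -15 = -15 — agrees with the log.
Step 2: acc = -15 - 19 = -34 — in agreement.
Step 3: acc = -34 + -9 = -43 — matches.
Step 4: acc = -43 - 0 = -43 — in agreement.
Step 5: acc = -43 + -4 = -47 — verified.
Step 6: acc = -47 - 10 = -57 — matches.
Step 7: acc = -57 + 16 = -41 — verified.
Step 8: acc = -41 - -11 = -30 — consistent with the log.
Step 9: acc = -30 + 0 = -30 — matches.
Step 10: acc = -30 - -17 = -13 — not what was recorded.
Step 10 is the first one off; corrected, acc = -13.

step 10, acc = -13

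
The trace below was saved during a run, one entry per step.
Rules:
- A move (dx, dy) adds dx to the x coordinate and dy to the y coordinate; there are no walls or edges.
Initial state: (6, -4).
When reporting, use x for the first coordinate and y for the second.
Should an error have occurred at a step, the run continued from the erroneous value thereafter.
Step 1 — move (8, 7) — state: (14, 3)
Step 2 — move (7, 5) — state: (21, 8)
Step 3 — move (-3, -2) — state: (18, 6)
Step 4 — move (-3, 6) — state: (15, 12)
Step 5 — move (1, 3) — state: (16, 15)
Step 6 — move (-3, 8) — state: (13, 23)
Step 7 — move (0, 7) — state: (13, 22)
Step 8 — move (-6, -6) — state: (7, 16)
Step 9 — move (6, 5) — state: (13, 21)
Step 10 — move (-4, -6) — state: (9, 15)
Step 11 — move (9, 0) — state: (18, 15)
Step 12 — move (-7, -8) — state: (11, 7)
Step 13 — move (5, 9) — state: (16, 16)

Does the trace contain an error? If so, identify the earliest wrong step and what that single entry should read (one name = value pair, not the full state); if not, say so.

step 1: x = 6 + (8) = 14, y = -4 + (7) = 3 -> agrees with the trace
step 2: x = 14 + (7) = 21, y = 3 + (5) = 8 -> checks out
step 3: x = 21 + (-3) = 18, y = 8 + (-2) = 6 -> same as recorded
step 4: x = 18 + (-3) = 15, y = 6 + (6) = 12 -> checks out
step 5: x = 15 + (1) = 16, y = 12 + (3) = 15 -> exactly as logged
step 6: x = 16 + (-3) = 13, y = 15 + (8) = 23 -> agrees with the trace
step 7: x = 13 + (0) = 13, y = 23 + (7) = 30 -> a discrepancy with the trace
That makes step 7 the first incorrect line — y = 30 is what it should show.

step 7, y = 30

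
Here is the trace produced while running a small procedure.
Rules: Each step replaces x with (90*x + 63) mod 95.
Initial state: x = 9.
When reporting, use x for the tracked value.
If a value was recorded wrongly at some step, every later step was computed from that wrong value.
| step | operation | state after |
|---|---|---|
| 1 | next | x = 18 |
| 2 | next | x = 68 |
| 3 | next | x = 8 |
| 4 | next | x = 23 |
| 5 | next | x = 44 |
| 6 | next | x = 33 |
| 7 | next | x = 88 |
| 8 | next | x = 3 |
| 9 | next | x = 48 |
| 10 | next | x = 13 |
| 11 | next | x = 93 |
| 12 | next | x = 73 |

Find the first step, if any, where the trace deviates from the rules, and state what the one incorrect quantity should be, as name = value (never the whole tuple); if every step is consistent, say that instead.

step 5, x = 43

Recomputing the run from the initial state:
step 1: x = 18
step 2: x = 68
step 3: x = 8
step 4: x = 23
step 5: x = 43
step 6: x = 38
step 7: x = 63
step 8: x = 33
step 9: x = 88
step 10: x = 3
step 11: x = 48
step 12: x = 13
The first disagreement with the trace is at step 5, where the value should be x = 43.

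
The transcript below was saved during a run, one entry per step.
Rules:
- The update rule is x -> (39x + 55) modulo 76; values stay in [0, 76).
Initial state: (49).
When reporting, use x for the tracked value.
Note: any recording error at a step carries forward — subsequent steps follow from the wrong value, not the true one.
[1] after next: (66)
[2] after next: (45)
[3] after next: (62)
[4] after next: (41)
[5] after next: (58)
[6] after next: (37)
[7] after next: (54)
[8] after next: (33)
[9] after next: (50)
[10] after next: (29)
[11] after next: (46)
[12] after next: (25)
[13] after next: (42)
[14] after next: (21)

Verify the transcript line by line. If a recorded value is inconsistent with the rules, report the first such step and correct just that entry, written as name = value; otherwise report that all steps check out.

no error

Step 1: x = (39*49 + 55) mod 76 = 66 — same as recorded.
Step 2: x = (39*66 + 55) mod 76 = 45 — in agreement.
Step 3: x = (39*45 + 55) mod 76 = 62 — in agreement.
Step 4: x = (39*62 + 55) mod 76 = 41 — same as recorded.
Step 5: x = (39*41 + 55) mod 76 = 58 — in agreement.
Step 6: x = (39*58 + 55) mod 76 = 37 — verified.
Step 7: x = (39*37 + 55) mod 76 = 54 — same as recorded.
Step 8: x = (39*54 + 55) mod 76 = 33 — checks out.
Step 9: x = (39*33 + 55) mod 76 = 50 — checks out.
Step 10: x = (39*50 + 55) mod 76 = 29 — in agreement.
Step 11: x = (39*29 + 55) mod 76 = 46 — confirmed correct.
Step 12: x = (39*46 + 55) mod 76 = 25 — in agreement.
Step 13: x = (39*25 + 55) mod 76 = 42 — matches.
Step 14: x = (39*42 + 55) mod 76 = 21 — same as recorded.
Nothing is out of place; the run is error-free.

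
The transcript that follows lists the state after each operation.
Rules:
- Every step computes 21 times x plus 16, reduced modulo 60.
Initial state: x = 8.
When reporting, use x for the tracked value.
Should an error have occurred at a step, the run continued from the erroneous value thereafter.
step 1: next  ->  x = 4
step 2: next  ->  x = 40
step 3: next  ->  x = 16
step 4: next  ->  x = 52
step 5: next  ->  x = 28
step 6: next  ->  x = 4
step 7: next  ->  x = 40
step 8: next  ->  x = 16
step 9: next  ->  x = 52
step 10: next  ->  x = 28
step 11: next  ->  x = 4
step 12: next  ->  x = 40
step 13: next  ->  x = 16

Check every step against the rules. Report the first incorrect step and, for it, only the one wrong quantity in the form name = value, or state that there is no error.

no error

step 1: x = (21*8 + 16) mod 60 = 4 -> confirmed correct
step 2: x = (21*4 + 16) mod 60 = 40 -> verified
step 3: x = (21*40 + 16) mod 60 = 16 -> exactly as logged
step 4: x = (21*16 + 16) mod 60 = 52 -> matches
step 5: x = (21*52 + 16) mod 60 = 28 -> consistent with the transcript
step 6: x = (21*28 + 16) mod 60 = 4 -> no discrepancy
step 7: x = (21*4 + 16) mod 60 = 40 -> agrees with the transcript
step 8: x = (21*40 + 16) mod 60 = 16 -> checks out
step 9: x = (21*16 + 16) mod 60 = 52 -> agrees with the transcript
step 10: x = (21*52 + 16) mod 60 = 28 -> verified
step 11: x = (21*28 + 16) mod 60 = 4 -> confirmed correct
step 12: x = (21*4 + 16) mod 60 = 40 -> no discrepancy
step 13: x = (21*40 + 16) mod 60 = 16 -> no discrepancy
The whole run recomputes cleanly — no discrepancies.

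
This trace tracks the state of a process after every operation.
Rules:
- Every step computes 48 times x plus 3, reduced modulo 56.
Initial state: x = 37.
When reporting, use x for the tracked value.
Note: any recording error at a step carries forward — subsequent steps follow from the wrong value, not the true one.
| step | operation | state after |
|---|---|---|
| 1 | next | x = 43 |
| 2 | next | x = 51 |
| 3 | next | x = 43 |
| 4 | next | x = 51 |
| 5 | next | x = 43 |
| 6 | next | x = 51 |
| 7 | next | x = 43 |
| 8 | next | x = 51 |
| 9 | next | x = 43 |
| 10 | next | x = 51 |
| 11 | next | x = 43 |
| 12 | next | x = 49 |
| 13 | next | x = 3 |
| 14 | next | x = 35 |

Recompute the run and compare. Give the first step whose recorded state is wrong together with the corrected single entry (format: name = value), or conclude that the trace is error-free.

step 12, x = 51

step 1: x = (48*37 + 3) mod 56 = 43 -> checks out
step 2: x = (48*43 + 3) mod 56 = 51 -> in agreement
step 3: x = (48*51 + 3) mod 56 = 43 -> agrees with the trace
step 4: x = (48*43 + 3) mod 56 = 51 -> matches
step 5: x = (48*51 + 3) mod 56 = 43 -> exactly as logged
step 6: x = (48*43 + 3) mod 56 = 51 -> consistent with the trace
step 7: x = (48*51 + 3) mod 56 = 43 -> verified
step 8: x = (48*43 + 3) mod 56 = 51 -> same as recorded
step 9: x = (48*51 + 3) mod 56 = 43 -> confirmed correct
step 10: x = (48*43 + 3) mod 56 = 51 -> in agreement
step 11: x = (48*51 + 3) mod 56 = 43 -> consistent with the trace
step 12: x = (48*43 + 3) mod 56 = 51 -> the trace has a different value
First deviation found at step 12; the corrected entry is x = 51.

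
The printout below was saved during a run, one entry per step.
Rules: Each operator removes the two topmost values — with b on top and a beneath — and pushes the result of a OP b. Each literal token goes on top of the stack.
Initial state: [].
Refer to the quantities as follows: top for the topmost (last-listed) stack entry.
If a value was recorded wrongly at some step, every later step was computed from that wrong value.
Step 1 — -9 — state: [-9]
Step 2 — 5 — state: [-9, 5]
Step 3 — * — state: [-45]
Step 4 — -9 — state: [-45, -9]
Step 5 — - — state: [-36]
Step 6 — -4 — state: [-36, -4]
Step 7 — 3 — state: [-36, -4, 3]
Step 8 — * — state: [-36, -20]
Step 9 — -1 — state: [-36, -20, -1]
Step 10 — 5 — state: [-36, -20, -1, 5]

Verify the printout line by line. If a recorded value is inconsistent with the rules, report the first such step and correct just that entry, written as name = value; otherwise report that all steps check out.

step 8, top = -12

1. push -9: top = -9 (in agreement)
2. push 5: top = 5 (checks out)
3. -9 * 5 = -45 (in agreement)
4. push -9: top = -9 (no discrepancy)
5. -45 - -9 = -36 (in agreement)
6. push -4: top = -4 (verified)
7. push 3: top = 3 (exactly as logged)
8. -4 * 3 = -12 (this is not what the printout shows)
Step 8 is the first one off; corrected, top = -12.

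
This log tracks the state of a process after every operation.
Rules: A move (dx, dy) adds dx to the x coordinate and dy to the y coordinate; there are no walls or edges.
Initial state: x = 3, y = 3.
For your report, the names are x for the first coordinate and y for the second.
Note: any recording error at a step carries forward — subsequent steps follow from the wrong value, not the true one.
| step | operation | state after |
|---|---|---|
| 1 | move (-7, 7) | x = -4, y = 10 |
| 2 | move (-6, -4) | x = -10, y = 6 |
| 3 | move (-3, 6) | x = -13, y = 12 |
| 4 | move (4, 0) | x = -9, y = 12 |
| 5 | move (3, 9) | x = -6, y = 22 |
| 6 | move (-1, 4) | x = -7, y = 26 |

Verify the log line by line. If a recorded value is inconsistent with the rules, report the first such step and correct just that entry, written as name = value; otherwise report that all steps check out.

1. x = 3 + (-7) = -4, y = 3 + (7) = 10 (consistent with the log)
2. x = -4 + (-6) = -10, y = 10 + (-4) = 6 (matches)
3. x = -10 + (-3) = -13, y = 6 + (6) = 12 (same as recorded)
4. x = -13 + (4) = -9, y = 12 + (0) = 12 (consistent with the log)
5. x = -9 + (3) = -6, y = 12 + (9) = 21 (not what was recorded)
The audit stops at step 5: the recorded entry is wrong and should be y = 21.

step 5, y = 21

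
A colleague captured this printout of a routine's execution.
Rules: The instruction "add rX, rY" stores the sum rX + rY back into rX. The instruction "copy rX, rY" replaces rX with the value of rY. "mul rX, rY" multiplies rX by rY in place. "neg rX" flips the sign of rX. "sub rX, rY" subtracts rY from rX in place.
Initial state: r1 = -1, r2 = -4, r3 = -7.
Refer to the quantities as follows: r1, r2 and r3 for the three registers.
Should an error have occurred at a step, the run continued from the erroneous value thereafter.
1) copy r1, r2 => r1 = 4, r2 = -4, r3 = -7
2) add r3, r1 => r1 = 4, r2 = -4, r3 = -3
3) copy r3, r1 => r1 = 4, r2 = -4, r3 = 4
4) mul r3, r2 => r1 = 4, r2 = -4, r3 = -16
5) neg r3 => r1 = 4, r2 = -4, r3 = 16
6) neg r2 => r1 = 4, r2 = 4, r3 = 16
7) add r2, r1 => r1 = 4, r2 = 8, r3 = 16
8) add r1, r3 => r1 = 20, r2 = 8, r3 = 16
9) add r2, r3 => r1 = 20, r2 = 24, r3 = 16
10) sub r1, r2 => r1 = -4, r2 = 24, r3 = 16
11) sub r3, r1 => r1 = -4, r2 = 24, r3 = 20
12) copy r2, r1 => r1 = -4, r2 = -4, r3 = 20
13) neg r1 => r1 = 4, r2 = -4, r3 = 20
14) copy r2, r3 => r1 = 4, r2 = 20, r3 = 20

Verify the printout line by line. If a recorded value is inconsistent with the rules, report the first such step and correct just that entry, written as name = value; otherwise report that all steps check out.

step 1, r1 = -4

1. r1 = -4 (not what was recorded)
The earliest wrong entry is at step 1: it should read r1 = -4.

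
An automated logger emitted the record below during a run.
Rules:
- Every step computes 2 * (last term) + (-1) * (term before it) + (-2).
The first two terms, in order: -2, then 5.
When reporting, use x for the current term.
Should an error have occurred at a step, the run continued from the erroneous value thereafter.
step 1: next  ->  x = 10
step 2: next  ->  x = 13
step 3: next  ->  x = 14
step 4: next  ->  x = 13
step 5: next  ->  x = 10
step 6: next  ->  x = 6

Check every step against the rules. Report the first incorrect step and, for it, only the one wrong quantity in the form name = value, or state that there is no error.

step 6, x = 5

Recomputing the run from the initial state:
step 1: x = 10
step 2: x = 13
step 3: x = 14
step 4: x = 13
step 5: x = 10
step 6: x = 5
The first disagreement with the record is at step 6, where the value should be x = 5.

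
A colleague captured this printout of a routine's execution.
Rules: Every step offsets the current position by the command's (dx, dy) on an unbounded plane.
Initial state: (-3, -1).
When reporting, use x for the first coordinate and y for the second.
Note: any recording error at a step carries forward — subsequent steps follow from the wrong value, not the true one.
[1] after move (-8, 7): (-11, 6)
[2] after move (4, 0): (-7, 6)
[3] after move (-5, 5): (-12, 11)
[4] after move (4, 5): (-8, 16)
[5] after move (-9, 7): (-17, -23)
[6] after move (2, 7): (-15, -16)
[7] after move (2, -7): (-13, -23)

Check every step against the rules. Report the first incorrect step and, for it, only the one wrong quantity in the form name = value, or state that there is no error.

Recomputing the run from the initial state:
step 1: x = -11, y = 6
step 2: x = -7, y = 6
step 3: x = -12, y = 11
step 4: x = -8, y = 16
step 5: x = -17, y = 23
step 6: x = -15, y = 30
step 7: x = -13, y = 23
The first disagreement with the printout is at step 5, where the value should be y = 23.

step 5, y = 23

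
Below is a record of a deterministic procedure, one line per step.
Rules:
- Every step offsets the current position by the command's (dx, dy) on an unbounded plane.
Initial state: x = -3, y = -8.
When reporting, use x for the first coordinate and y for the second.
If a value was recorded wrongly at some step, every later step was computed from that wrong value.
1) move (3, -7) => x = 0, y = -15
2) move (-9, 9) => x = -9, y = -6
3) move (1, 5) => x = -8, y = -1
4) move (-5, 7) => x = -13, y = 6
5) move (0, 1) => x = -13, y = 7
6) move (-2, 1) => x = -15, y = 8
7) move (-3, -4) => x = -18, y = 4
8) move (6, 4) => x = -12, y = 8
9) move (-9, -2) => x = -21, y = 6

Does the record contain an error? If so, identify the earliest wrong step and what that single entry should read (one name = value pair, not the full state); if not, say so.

Step 1: x = -3 + (3) = 0, y = -8 + (-7) = -15 — same as recorded.
Step 2: x = 0 + (-9) = -9, y = -15 + (9) = -6 — in agreement.
Step 3: x = -9 + (1) = -8, y = -6 + (5) = -1 — matches.
Step 4: x = -8 + (-5) = -13, y = -1 + (7) = 6 — confirmed correct.
Step 5: x = -13 + (0) = -13, y = 6 + (1) = 7 — in agreement.
Step 6: x = -13 + (-2) = -15, y = 7 + (1) = 8 — agrees with the record.
Step 7: x = -15 + (-3) = -18, y = 8 + (-4) = 4 — consistent with the record.
Step 8: x = -18 + (6) = -12, y = 4 + (4) = 8 — checks out.
Step 9: x = -12 + (-9) = -21, y = 8 + (-2) = 6 — exactly as logged.
Every step is consistent.

no error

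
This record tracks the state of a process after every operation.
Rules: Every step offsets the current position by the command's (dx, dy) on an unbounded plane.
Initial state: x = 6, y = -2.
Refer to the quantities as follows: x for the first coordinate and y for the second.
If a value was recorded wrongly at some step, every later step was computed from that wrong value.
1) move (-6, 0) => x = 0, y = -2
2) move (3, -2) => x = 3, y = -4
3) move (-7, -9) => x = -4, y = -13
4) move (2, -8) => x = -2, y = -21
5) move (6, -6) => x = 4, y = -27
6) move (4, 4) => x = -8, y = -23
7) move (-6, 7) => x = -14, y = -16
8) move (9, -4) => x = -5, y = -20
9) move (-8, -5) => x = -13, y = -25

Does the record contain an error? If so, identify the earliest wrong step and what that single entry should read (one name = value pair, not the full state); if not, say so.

step 1: x = 6 + (-6) = 0, y = -2 + (0) = -2 -> consistent with the record
step 2: x = 0 + (3) = 3, y = -2 + (-2) = -4 -> confirmed correct
step 3: x = 3 + (-7) = -4, y = -4 + (-9) = -13 -> verified
step 4: x = -4 + (2) = -2, y = -13 + (-8) = -21 -> agrees with the record
step 5: x = -2 + (6) = 4, y = -21 + (-6) = -27 -> agrees with the record
step 6: x = 4 + (4) = 8, y = -27 + (4) = -23 -> first mismatch against the record
First deviation found at step 6; the corrected entry is x = 8.

step 6, x = 8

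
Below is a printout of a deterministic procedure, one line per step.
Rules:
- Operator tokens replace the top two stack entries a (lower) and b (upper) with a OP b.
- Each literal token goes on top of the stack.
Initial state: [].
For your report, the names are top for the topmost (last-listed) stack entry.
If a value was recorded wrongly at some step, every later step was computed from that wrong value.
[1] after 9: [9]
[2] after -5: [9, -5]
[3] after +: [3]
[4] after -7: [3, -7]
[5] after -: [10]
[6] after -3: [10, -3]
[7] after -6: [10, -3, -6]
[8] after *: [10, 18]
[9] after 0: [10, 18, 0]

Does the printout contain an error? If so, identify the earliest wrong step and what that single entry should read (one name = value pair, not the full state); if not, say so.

1. push 9: top = 9 (no discrepancy)
2. push -5: top = -5 (exactly as logged)
3. 9 + -5 = 4 (the recorded entry deviates here)
So the first discrepancy is step 3, where the right value is top = 4.

step 3, top = 4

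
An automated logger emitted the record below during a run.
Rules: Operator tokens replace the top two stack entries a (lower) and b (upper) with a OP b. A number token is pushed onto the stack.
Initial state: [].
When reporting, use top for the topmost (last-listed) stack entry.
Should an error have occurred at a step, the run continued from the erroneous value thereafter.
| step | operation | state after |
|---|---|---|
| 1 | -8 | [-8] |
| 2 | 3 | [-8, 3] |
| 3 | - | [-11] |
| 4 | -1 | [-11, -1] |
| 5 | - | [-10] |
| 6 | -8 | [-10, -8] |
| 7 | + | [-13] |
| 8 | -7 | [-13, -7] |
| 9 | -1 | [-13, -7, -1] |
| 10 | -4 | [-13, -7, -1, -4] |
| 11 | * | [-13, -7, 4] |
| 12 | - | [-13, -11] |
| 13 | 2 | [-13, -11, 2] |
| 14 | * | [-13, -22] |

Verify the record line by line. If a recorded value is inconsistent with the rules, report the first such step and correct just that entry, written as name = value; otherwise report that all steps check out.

step 7, top = -18

Recomputing the run from the initial state:
step 1: [-8]
step 2: [-8, 3]
step 3: [-11]
step 4: [-11, -1]
step 5: [-10]
step 6: [-10, -8]
step 7: [-18]
step 8: [-18, -7]
step 9: [-18, -7, -1]
step 10: [-18, -7, -1, -4]
step 11: [-18, -7, 4]
step 12: [-18, -11]
step 13: [-18, -11, 2]
step 14: [-18, -22]
The first disagreement with the record is at step 7, where the value should be top = -18.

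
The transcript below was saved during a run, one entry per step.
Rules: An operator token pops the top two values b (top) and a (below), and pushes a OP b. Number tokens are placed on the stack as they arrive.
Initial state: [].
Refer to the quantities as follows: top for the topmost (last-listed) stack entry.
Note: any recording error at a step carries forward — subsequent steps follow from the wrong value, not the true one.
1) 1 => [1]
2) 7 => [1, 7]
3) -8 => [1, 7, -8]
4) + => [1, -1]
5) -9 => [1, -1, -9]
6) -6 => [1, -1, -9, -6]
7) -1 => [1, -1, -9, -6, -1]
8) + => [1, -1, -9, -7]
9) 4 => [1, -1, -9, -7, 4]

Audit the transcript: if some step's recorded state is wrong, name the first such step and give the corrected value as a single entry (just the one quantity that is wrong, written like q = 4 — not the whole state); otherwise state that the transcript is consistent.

no error

Recomputing the run from the initial state:
step 1: [1]
step 2: [1, 7]
step 3: [1, 7, -8]
step 4: [1, -1]
step 5: [1, -1, -9]
step 6: [1, -1, -9, -6]
step 7: [1, -1, -9, -6, -1]
step 8: [1, -1, -9, -7]
step 9: [1, -1, -9, -7, 4]
This matches the transcript at every step.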